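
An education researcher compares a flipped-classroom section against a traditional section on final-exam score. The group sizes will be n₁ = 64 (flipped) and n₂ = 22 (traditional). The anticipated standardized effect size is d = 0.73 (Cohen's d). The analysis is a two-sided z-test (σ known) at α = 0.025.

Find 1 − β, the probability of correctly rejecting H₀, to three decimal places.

Noncentrality parameter: δ = d / √(1/n₁ + 1/n₂) = 0.73 / √(1/64 + 1/22) = 2.9538
Two-sided α = 0.025 → critical value z_{0.0125} = 2.241.
Power = Φ(δ − 2.241) + Φ(−δ − 2.241) = Φ(0.712) + Φ(-5.195) = 0.7619 + 0.0000 = 0.7619.

Power ≈ 0.762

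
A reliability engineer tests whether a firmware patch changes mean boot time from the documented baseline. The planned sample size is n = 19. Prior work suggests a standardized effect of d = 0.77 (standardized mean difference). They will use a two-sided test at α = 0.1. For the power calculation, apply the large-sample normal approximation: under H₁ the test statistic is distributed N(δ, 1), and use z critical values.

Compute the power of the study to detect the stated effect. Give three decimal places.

Power ≈ 0.957

Noncentrality parameter: δ = d·√n = 0.77 × √19 = 3.3564
Two-sided α = 0.1 → critical value z_{0.05} = 1.645.
Power = Φ(δ − 1.645) + Φ(−δ − 1.645) = Φ(1.711) + Φ(-5.001) = 0.9565 + 0.0000 = 0.9565.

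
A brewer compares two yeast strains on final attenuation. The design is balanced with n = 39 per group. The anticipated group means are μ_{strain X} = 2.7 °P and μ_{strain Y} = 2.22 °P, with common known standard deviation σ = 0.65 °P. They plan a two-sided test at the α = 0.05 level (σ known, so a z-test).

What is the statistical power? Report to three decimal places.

Standardized effect: d = |μ_{strain X} − μ_{strain Y}| / σ = |2.7 − 2.22| / 0.65 = 0.7385
Noncentrality parameter: δ = d·√(n/2) = 0.7385 × √(39/2) = 3.2610
Two-sided α = 0.05 → critical value z_{0.025} = 1.960.
Power = Φ(δ − 1.960) + Φ(−δ − 1.960) = Φ(1.301) + Φ(-5.221) = 0.9034 + 0.0000 = 0.9034.

Power ≈ 0.903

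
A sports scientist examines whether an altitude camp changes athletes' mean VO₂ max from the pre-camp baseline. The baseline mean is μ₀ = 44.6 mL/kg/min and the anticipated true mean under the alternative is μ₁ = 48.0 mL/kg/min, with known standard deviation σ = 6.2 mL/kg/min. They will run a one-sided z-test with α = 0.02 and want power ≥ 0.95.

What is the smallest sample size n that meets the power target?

Standardized effect: d = |μ₁ − μ₀| / σ = |48.0 − 44.6| / 6.2 = 0.5484
For power 0.95 need Φ(δ − z_{0.02}) = 0.95, so δ = z_{0.02} + z_{0.05} = 2.054 + 1.645 = 3.699.
δ = d·√n ⇒ n = (δ/d)² = (3.699 / 0.5484)² = 45.49.
Rounding up, n = 46.

n = 46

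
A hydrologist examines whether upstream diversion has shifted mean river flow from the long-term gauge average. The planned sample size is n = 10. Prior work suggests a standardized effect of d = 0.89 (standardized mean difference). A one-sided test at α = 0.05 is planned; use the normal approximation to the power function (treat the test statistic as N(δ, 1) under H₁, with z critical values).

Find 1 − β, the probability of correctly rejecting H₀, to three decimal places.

Noncentrality parameter: δ = d·√n = 0.89 × √10 = 2.8144
Critical value for a one-sided test at α = 0.05: z_α = 1.645.
Power = Φ(δ − 1.645) = Φ(1.170) = 0.8789.

Power ≈ 0.879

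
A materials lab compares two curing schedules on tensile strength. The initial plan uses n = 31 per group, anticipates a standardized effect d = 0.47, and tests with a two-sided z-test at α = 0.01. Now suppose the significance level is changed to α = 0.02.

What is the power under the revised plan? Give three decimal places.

δ = d·√(n/2) = 0.47 × √(31/2) = 1.8504 (unchanged). New critical value: z_{0.01} = 2.326.
Revised power = Φ(δ − 2.326) + Φ(−δ − 2.326) = Φ(-0.476) + Φ(-4.177) = 0.3171 + 0.0000 = 0.3171.

Power ≈ 0.317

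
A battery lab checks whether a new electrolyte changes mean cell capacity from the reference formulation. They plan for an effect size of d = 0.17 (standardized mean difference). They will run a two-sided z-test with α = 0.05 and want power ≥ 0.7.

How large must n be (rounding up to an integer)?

n = 214

Set Φ(δ − 1.960) = 0.7; then δ − 1.960 = Φ⁻¹(0.7) = 0.524, giving δ = 2.484.
(For δ > 0 the lower-tail rejection region contributes negligibly to power, so the one-term inversion is standard.)
δ = d·√n ⇒ n = (δ/d)² = (2.484 / 0.17)² = 213.57.
Rounding up, n = 214.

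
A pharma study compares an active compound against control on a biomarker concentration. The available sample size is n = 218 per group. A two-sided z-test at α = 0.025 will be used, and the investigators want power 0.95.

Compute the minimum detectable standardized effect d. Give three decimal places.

d ≈ 0.372

Need Φ(δ − 2.241) = 0.95, so δ = 2.241 + 1.645 = 3.886.
(The second rejection-region term Φ(−δ − z_{α/2}) is negligible and dropped.)
δ = d·√(n/2) ⇒ d = δ/√(n/2) = 3.886/√(218/2) = 0.3722.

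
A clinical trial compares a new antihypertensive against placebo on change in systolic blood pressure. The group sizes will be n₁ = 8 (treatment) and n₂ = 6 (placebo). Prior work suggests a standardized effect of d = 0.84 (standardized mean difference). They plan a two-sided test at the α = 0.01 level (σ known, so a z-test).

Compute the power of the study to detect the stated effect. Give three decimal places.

Power ≈ 0.154

Noncentrality parameter: δ = d / √(1/n₁ + 1/n₂) = 0.84 / √(1/8 + 1/6) = 1.5554
Critical value for a two-sided test at α = 0.01: z_{α/2} = 2.576.
Power = Φ(δ − 2.576) + Φ(−δ − 2.576) = Φ(-1.020) + Φ(-4.131) = 0.1538 + 0.0000 = 0.1538.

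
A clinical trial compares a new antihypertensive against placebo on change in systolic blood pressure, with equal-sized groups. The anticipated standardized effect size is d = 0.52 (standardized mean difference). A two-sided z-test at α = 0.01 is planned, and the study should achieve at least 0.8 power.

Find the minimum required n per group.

n = 87 per group

Set Φ(δ − 2.576) = 0.8; then δ − 2.576 = Φ⁻¹(0.8) = 0.842, giving δ = 3.417.
(The Φ(−δ − z_{α/2}) term is vanishingly small for δ > 0 and is dropped in the standard sample-size formula.)
δ = d·√(n/2) ⇒ n = 2(δ/d)² = 2 × (3.417 / 0.52)² = 86.38.
Round up to the next whole unit.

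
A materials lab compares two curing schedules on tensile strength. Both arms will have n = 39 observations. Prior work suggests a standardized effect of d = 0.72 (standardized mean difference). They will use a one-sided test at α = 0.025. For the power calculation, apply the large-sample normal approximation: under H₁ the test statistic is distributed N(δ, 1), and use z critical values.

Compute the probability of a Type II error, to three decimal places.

β ≈ 0.111

Noncentrality parameter: δ = d·√(n/2) = 0.72 × √(39/2) = 3.1794
One-sided α = 0.025 → critical value z_{0.025} = 1.960.
Power = P(Z > 1.960 − δ) = Φ(1.219) = 0.8887.
Type II error: β = 1 − power = 1 − 0.8887 = 0.1113.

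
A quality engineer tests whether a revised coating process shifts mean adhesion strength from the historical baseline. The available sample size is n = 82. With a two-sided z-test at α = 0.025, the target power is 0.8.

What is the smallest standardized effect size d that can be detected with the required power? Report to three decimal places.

Need Φ(δ − 2.241) = 0.8, so δ = 2.241 + 0.842 = 3.083.
(The second rejection-region term Φ(−δ − z_{α/2}) is negligible and dropped.)
δ = d·√n ⇒ d = δ/√n = 3.083/√82 = 0.3405.

d ≈ 0.340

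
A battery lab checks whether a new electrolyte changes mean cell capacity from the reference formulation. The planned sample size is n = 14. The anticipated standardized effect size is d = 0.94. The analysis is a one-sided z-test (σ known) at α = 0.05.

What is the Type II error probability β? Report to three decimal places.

β ≈ 0.031

Noncentrality parameter: δ = d·√n = 0.94 × √14 = 3.5172
One-sided α = 0.05 → critical value z_{0.05} = 1.645.
Power = Φ(δ − 1.645) = Φ(1.872) = 0.9694.
Type II error: β = 1 − power = 1 − 0.9694 = 0.0306.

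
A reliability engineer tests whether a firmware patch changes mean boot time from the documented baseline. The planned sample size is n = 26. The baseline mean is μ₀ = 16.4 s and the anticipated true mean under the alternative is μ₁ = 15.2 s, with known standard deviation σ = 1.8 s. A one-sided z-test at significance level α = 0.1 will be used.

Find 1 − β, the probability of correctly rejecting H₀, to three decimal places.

Standardized effect: d = |μ₁ − μ₀| / σ = |15.2 − 16.4| / 1.8 = 0.6667
Noncentrality parameter: δ = d·√n = 0.6667 × √26 = 3.3993
Critical value for a one-sided test at α = 0.1: z_α = 1.282.
Power = P(Z > 1.282 − δ) = Φ(2.118) = 0.9829.

Power ≈ 0.983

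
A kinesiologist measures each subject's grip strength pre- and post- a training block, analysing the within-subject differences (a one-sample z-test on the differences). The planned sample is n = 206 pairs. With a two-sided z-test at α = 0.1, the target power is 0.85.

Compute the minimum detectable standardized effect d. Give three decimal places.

d ≈ 0.187

Required noncentrality: δ = z_{0.05} + z_{0.15} = 1.645 + 1.036 = 2.681.
(The second rejection-region term Φ(−δ − z_{α/2}) is negligible and dropped.)
δ = d·√n ⇒ d = δ/√n = 2.681/√206 = 0.1868.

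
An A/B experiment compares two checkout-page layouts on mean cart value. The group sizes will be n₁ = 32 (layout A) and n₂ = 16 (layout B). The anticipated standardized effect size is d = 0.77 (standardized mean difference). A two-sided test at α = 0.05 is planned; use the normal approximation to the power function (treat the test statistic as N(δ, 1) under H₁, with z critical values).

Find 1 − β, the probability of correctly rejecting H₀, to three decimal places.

Noncentrality parameter: δ = d / √(1/n₁ + 1/n₂) = 0.77 / √(1/32 + 1/16) = 2.5148
Critical value for a two-sided test at α = 0.05: z_{α/2} = 1.960.
Power = Φ(δ − 1.960) + Φ(−δ − 1.960) = Φ(0.555) + Φ(-4.475) = 0.7105 + 0.0000 = 0.7105.

Power ≈ 0.711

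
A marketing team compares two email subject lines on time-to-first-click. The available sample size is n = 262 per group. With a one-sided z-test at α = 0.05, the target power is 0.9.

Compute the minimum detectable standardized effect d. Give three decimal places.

Required noncentrality: δ = z_{0.05} + z_{0.10} = 1.645 + 1.282 = 2.926.
δ = d·√(n/2) ⇒ d = δ/√(n/2) = 2.926/√(262/2) = 0.2557.

d ≈ 0.256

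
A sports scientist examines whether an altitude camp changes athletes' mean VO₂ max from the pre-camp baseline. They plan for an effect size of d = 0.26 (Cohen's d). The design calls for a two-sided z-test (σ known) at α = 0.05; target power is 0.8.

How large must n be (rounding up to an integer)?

For power 0.8 need Φ(δ − z_{0.025}) = 0.8, so δ = z_{0.025} + z_{0.20} = 1.960 + 0.842 = 2.802.
(Ignoring the negligible lower-tail rejection probability gives the usual closed-form inversion.)
δ = d·√n ⇒ n = (δ/d)² = (2.802 / 0.26)² = 116.11.
Rounding up, n = 117.

n = 117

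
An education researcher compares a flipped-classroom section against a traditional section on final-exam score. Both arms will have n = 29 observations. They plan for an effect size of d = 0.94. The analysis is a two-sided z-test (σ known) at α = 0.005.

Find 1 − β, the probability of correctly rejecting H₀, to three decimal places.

Noncentrality parameter: δ = d·√(n/2) = 0.94 × √(29/2) = 3.5794
Two-sided α = 0.005 → critical value z_{0.0025} = 2.807.
Power = Φ(δ − 2.807) + Φ(−δ − 2.807) = Φ(0.772) + Φ(-6.386) = 0.7801 + 0.0000 = 0.7801.

Power ≈ 0.780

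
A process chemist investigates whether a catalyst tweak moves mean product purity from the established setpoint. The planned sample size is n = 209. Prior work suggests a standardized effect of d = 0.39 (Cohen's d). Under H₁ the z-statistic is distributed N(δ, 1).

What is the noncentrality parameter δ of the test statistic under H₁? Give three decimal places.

δ = d·√n = 0.39 × √209 = 5.6382

δ ≈ 5.638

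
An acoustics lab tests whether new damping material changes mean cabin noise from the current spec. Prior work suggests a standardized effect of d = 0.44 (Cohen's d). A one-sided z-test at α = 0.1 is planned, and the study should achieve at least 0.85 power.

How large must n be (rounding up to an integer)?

Set Φ(δ − 1.282) = 0.85; then δ − 1.282 = Φ⁻¹(0.85) = 1.036, giving δ = 2.318.
δ = d·√n ⇒ n = (δ/d)² = (2.318 / 0.44)² = 27.75.
Round up to the next whole unit.

n = 28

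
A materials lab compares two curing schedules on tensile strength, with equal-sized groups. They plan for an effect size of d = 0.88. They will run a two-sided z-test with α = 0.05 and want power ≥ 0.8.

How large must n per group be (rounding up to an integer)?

For power 0.8 need Φ(δ − z_{0.025}) = 0.8, so δ = z_{0.025} + z_{0.20} = 1.960 + 0.842 = 2.802.
(Ignoring the negligible lower-tail rejection probability gives the usual closed-form inversion.)
δ = d·√(n/2) ⇒ n = 2(δ/d)² = 2 × (2.802 / 0.88)² = 20.27.
Round up to the next whole unit.

n = 21 per group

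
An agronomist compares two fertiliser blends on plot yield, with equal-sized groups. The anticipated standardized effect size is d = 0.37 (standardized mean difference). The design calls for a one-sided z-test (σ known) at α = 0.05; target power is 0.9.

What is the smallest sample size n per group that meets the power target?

n = 126 per group

For power 0.9 need Φ(δ − z_{0.05}) = 0.9, so δ = z_{0.05} + z_{0.10} = 1.645 + 1.282 = 2.926.
δ = d·√(n/2) ⇒ n = 2(δ/d)² = 2 × (2.926 / 0.37)² = 125.11.
Rounding up, n = 126 per group.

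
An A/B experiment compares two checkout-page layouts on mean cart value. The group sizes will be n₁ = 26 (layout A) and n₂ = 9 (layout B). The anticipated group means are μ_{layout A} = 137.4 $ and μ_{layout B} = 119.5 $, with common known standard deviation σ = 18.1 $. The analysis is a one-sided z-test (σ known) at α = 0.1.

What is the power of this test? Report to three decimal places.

Power ≈ 0.899

Standardized effect: d = |μ_{layout A} − μ_{layout B}| / σ = |137.4 − 119.5| / 18.1 = 0.9890
Noncentrality parameter: δ = d / √(1/n₁ + 1/n₂) = 0.9890 / √(1/26 + 1/9) = 2.5571
Critical value for a one-sided test at α = 0.1: z_α = 1.282.
Power = Φ(δ − 1.282) = Φ(1.276) = 0.8989.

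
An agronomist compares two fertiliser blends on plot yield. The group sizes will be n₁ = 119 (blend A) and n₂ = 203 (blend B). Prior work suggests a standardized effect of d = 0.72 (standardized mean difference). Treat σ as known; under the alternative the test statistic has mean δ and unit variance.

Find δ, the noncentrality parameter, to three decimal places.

δ ≈ 6.236

δ = d / √(1/n₁ + 1/n₂) = 0.72 / √(1/119 + 1/203) = 6.2363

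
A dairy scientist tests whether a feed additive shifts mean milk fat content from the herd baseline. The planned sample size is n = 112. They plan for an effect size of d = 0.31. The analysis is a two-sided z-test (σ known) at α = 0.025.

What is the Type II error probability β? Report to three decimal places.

Noncentrality parameter: δ = d·√n = 0.31 × √112 = 3.2807
Critical value for a two-sided test at α = 0.025: z_{α/2} = 2.241.
Power = Φ(δ − 2.241) + Φ(−δ − 2.241) = Φ(1.039) + Φ(-5.522) = 0.8507 + 0.0000 = 0.8507.
Type II error: β = 1 − power = 1 − 0.8507 = 0.1493.

β ≈ 0.149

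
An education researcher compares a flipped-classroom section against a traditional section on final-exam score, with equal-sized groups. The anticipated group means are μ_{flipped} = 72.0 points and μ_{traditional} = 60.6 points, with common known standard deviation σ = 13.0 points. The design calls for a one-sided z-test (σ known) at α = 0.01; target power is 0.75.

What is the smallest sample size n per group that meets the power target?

Standardized effect: d = |μ_{flipped} − μ_{traditional}| / σ = |72.0 − 60.6| / 13.0 = 0.8769
Set Φ(δ − 2.326) = 0.75; then δ − 2.326 = Φ⁻¹(0.75) = 0.674, giving δ = 3.001.
δ = d·√(n/2) ⇒ n = 2(δ/d)² = 2 × (3.001 / 0.8769)² = 23.42.
Round up to the next whole unit.

n = 24 per group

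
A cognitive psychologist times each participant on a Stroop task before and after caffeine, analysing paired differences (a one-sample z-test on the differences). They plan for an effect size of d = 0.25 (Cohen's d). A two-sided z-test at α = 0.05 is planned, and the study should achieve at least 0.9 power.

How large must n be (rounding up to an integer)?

n = 169

Set Φ(δ − 1.960) = 0.9; then δ − 1.960 = Φ⁻¹(0.9) = 1.282, giving δ = 3.242.
(Ignoring the negligible lower-tail rejection probability gives the usual closed-form inversion.)
δ = d·√n ⇒ n = (δ/d)² = (3.242 / 0.25)² = 168.12.
Rounding up, n = 169.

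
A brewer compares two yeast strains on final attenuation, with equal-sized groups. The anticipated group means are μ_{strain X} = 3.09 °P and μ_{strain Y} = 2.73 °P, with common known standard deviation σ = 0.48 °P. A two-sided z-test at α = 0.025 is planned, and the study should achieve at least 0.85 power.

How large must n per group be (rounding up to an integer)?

Standardized effect: d = |μ_{strain X} − μ_{strain Y}| / σ = |3.09 − 2.73| / 0.48 = 0.7500
Set Φ(δ − 2.241) = 0.85; then δ − 2.241 = Φ⁻¹(0.85) = 1.036, giving δ = 3.278.
(The Φ(−δ − z_{α/2}) term is vanishingly small for δ > 0 and is dropped in the standard sample-size formula.)
δ = d·√(n/2) ⇒ n = 2(δ/d)² = 2 × (3.278 / 0.7500)² = 38.20.
Rounding up, n = 39 per group.

n = 39 per group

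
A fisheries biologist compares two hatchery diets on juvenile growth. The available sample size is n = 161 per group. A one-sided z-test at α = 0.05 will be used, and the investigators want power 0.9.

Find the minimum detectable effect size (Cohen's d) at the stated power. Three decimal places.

d ≈ 0.326

Required noncentrality: δ = z_{0.05} + z_{0.10} = 1.645 + 1.282 = 2.926.
δ = d·√(n/2) ⇒ d = δ/√(n/2) = 2.926/√(161/2) = 0.3262.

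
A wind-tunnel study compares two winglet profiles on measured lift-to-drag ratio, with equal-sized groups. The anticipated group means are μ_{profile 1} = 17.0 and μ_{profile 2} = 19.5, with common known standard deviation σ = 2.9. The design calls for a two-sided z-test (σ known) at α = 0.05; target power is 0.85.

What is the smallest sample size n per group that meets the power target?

n = 25 per group

Standardized effect: d = |μ_{profile 1} − μ_{profile 2}| / σ = |17.0 − 19.5| / 2.9 = 0.8621
For power 0.85 need Φ(δ − z_{0.025}) = 0.85, so δ = z_{0.025} + z_{0.15} = 1.960 + 1.036 = 2.996.
(The Φ(−δ − z_{α/2}) term is vanishingly small for δ > 0 and is dropped in the standard sample-size formula.)
δ = d·√(n/2) ⇒ n = 2(δ/d)² = 2 × (2.996 / 0.8621)² = 24.16.
Rounding up, n = 25 per group.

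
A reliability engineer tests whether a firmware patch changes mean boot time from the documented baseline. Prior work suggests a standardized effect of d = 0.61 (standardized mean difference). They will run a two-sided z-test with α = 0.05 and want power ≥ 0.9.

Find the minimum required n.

For power 0.9 need Φ(δ − z_{0.025}) = 0.9, so δ = z_{0.025} + z_{0.10} = 1.960 + 1.282 = 3.242.
(Ignoring the negligible lower-tail rejection probability gives the usual closed-form inversion.)
δ = d·√n ⇒ n = (δ/d)² = (3.242 / 0.61)² = 28.24.
Rounding up, n = 29.

n = 29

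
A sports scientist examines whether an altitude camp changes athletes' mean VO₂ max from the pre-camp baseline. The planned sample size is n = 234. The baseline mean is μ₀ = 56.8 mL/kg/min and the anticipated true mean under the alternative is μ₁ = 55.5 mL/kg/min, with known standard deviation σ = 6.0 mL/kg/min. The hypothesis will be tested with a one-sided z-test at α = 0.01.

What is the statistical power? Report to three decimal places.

Power ≈ 0.838

Standardized effect: d = |μ₁ − μ₀| / σ = |55.5 − 56.8| / 6.0 = 0.2167
Noncentrality parameter: δ = d·√n = 0.2167 × √234 = 3.3144
Critical value for a one-sided test at α = 0.01: z_α = 2.326.
Power = Φ(δ − 2.326) = Φ(0.988) = 0.8384.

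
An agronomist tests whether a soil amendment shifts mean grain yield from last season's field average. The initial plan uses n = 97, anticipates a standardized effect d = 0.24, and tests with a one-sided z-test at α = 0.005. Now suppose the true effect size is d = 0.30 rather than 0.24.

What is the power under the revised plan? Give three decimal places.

Power ≈ 0.648

With d = 0.30: δ = d·√n = 0.30 × √97 = 2.9547. Critical value z_{0.005} = 2.576.
Revised power = Φ(δ − 2.576) = Φ(0.379) = 0.6476.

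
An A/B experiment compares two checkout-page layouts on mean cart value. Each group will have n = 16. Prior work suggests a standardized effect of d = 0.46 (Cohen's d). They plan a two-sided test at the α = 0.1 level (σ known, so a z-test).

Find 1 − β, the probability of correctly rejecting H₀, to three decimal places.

Noncentrality parameter: δ = d·√(n/2) = 0.46 × √(16/2) = 1.3011
Two-sided α = 0.1 → critical value z_{0.05} = 1.645.
Power = Φ(δ − 1.645) + Φ(−δ − 1.645) = Φ(-0.344) + Φ(-2.946) = 0.3655 + 0.0016 = 0.3671.

Power ≈ 0.367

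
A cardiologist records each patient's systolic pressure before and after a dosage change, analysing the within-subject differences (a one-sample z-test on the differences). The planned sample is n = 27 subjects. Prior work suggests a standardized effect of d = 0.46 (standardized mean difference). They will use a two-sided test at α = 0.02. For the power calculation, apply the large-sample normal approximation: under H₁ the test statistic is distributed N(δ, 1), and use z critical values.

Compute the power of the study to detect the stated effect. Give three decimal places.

Power ≈ 0.525

Noncentrality parameter: δ = d·√n = 0.46 × √27 = 2.3902
Critical value for a two-sided test at α = 0.02: z_{α/2} = 2.326.
Power = Φ(δ − 2.326) + Φ(−δ − 2.326) = Φ(0.064) + Φ(-4.717) = 0.5255 + 0.0000 = 0.5255.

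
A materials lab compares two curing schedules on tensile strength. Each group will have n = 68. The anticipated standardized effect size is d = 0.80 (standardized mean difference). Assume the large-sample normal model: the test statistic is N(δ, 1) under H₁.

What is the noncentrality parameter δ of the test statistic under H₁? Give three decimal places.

δ = d·√(n/2) = 0.80 × √(68/2) = 4.6648

δ ≈ 4.665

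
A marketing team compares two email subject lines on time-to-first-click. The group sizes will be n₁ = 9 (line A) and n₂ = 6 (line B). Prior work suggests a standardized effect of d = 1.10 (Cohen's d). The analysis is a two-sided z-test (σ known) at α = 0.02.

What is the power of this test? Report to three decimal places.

Noncentrality parameter: δ = d / √(1/n₁ + 1/n₂) = 1.10 / √(1/9 + 1/6) = 2.0871
Two-sided α = 0.02 → critical value z_{0.01} = 2.326.
Power = Φ(δ − 2.326) + Φ(−δ − 2.326) = Φ(-0.239) + Φ(-4.413) = 0.4055 + 0.0000 = 0.4055.

Power ≈ 0.405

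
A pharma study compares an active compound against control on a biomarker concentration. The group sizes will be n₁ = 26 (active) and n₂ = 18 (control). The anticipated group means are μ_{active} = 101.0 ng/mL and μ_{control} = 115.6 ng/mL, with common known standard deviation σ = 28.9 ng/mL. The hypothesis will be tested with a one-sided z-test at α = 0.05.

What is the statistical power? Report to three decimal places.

Power ≈ 0.501

Standardized effect: d = |μ_{active} − μ_{control}| / σ = |101.0 − 115.6| / 28.9 = 0.5052
Noncentrality parameter: λ = d / √(1/n₁ + 1/n₂) = 0.5052 / √(1/26 + 1/18) = 1.6476
One-sided α = 0.05 → critical value z_{0.05} = 1.645.
Power = P(Z > 1.645 − λ) = Φ(0.003) = 0.5011.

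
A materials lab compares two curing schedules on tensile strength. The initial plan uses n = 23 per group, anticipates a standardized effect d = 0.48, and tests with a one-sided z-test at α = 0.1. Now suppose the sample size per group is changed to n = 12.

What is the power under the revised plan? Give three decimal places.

With n = 12 per group: δ = d·√(n/2) = 0.48 × √(12/2) = 1.1758. Critical value z_{0.1} = 1.282.
Revised power = P(Z > 1.282 − δ) = Φ(-0.106) = 0.4579.

Power ≈ 0.458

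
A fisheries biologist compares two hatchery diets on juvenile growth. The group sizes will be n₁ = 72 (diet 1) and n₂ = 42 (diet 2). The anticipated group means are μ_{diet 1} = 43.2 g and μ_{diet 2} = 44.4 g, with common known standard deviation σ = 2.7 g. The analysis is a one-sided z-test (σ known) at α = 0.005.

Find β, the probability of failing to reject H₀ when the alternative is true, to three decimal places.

β ≈ 0.613

Standardized effect: d = |μ_{diet 1} − μ_{diet 2}| / σ = |43.2 − 44.4| / 2.7 = 0.4444
Noncentrality parameter: δ = d / √(1/n₁ + 1/n₂) = 0.4444 / √(1/72 + 1/42) = 2.2891
Critical value for a one-sided test at α = 0.005: z_α = 2.576.
Power = P(Z > 2.576 − δ) = Φ(-0.287) = 0.3871.
Type II error: β = 1 − power = 1 − 0.3871 = 0.6129.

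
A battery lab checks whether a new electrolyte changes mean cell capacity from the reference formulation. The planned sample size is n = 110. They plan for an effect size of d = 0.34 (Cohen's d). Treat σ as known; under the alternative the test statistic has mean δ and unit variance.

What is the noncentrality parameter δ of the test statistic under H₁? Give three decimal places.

The noncentrality parameter scales effect size by the design's sample-size factor: δ = d·√n = 0.34 × √110 = 3.5660

δ ≈ 3.566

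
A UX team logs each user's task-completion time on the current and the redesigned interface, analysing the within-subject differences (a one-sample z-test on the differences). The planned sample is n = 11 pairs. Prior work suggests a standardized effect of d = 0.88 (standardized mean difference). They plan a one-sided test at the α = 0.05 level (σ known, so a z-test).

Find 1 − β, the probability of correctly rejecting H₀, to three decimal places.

Power ≈ 0.899

Noncentrality parameter: λ = d·√n = 0.88 × √11 = 2.9186
Critical value for a one-sided test at α = 0.05: z_α = 1.645.
Power = P(Z > 1.645 − λ) = Φ(1.274) = 0.8986.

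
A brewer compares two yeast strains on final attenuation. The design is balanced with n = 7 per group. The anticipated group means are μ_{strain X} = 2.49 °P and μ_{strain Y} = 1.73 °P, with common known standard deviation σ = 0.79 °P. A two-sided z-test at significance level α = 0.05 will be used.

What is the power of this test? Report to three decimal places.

Power ≈ 0.436

Standardized effect: d = |μ_{strain X} − μ_{strain Y}| / σ = |2.49 − 1.73| / 0.79 = 0.9620
Noncentrality parameter: δ = d·√(n/2) = 0.9620 × √(7/2) = 1.7998
Two-sided α = 0.05 → critical value z_{0.025} = 1.960.
Power = Φ(δ − 1.960) + Φ(−δ − 1.960) = Φ(-0.160) + Φ(-3.760) = 0.4364 + 0.0001 = 0.4365.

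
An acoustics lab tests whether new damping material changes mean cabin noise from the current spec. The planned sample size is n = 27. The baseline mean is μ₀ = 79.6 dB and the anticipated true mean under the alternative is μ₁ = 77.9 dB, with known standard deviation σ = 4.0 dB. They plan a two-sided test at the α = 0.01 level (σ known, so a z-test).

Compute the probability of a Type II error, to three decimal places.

β ≈ 0.643

Standardized effect: d = |μ₁ − μ₀| / σ = |77.9 − 79.6| / 4.0 = 0.4250
Noncentrality parameter: δ = d·√n = 0.4250 × √27 = 2.2084
Critical value for a two-sided test at α = 0.01: z_{α/2} = 2.576.
Power = Φ(δ − 2.576) + Φ(−δ − 2.576) = Φ(-0.367) + Φ(-4.784) = 0.3566 + 0.0000 = 0.3566.
Type II error: β = 1 − power = 1 − 0.3566 = 0.6434.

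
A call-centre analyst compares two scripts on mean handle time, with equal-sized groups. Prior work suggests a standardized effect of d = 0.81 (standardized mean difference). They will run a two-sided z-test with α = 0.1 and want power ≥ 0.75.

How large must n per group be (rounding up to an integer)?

n = 17 per group

Set Φ(δ − 1.645) = 0.75; then δ − 1.645 = Φ⁻¹(0.75) = 0.674, giving δ = 2.319.
(Ignoring the negligible lower-tail rejection probability gives the usual closed-form inversion.)
δ = d·√(n/2) ⇒ n = 2(δ/d)² = 2 × (2.319 / 0.81)² = 16.40.
Round up to the next whole unit.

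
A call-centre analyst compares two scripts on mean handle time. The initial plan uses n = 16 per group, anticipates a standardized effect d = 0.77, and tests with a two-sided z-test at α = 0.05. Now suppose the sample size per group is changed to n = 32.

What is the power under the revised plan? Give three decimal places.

With n = 32 per group: δ = d·√(n/2) = 0.77 × √(32/2) = 3.0800. Critical value z_{0.025} = 1.960.
Revised power = Φ(δ − 1.960) + Φ(−δ − 1.960) = Φ(1.120) + Φ(-5.040) = 0.8687 + 0.0000 = 0.8687.

Power ≈ 0.869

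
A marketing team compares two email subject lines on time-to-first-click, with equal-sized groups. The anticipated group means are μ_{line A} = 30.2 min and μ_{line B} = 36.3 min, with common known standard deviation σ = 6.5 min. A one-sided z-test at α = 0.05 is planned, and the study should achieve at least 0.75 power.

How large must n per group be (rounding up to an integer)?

n = 13 per group

Standardized effect: d = |μ_{line A} − μ_{line B}| / σ = |30.2 − 36.3| / 6.5 = 0.9385
For power 0.75 need Φ(δ − z_{0.05}) = 0.75, so δ = z_{0.05} + z_{0.25} = 1.645 + 0.674 = 2.319.
δ = d·√(n/2) ⇒ n = 2(δ/d)² = 2 × (2.319 / 0.9385)² = 12.22.
Rounding up, n = 13 per group.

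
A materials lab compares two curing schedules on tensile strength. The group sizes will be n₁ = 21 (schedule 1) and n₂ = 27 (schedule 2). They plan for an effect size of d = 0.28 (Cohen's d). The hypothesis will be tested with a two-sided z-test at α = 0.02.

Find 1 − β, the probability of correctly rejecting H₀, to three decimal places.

Power ≈ 0.087

Noncentrality parameter: δ = d / √(1/n₁ + 1/n₂) = 0.28 / √(1/21 + 1/27) = 0.9623
Two-sided α = 0.02 → critical value z_{0.01} = 2.326.
Power = Φ(δ − 2.326) + Φ(−δ − 2.326) = Φ(-1.364) + Φ(-3.289) = 0.0863 + 0.0005 = 0.0868.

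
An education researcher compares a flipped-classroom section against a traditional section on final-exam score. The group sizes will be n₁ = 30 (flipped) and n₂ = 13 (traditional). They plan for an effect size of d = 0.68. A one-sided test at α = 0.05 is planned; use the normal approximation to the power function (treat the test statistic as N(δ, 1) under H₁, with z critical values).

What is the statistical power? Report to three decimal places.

Power ≈ 0.657

Noncentrality parameter: λ = d / √(1/n₁ + 1/n₂) = 0.68 / √(1/30 + 1/13) = 2.0479
Critical value for a one-sided test at α = 0.05: z_α = 1.645.
Power = Φ(λ − 1.645) = Φ(0.403) = 0.6565.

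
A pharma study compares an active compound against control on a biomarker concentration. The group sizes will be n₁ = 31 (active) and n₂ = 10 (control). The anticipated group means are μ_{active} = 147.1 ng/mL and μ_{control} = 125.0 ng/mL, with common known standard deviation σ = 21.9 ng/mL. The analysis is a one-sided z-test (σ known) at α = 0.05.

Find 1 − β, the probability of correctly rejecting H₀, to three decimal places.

Power ≈ 0.871

Standardized effect: d = |μ_{active} − μ_{control}| / σ = |147.1 − 125.0| / 21.9 = 1.0091
Noncentrality parameter: δ = d / √(1/n₁ + 1/n₂) = 1.0091 / √(1/31 + 1/10) = 2.7748
One-sided α = 0.05 → critical value z_{0.05} = 1.645.
Power = Φ(δ − 1.645) = Φ(1.130) = 0.8708.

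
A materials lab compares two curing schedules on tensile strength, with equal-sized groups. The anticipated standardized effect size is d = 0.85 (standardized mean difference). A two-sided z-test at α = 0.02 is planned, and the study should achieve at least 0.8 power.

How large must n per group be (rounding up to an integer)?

For power 0.8 need Φ(δ − z_{0.01}) = 0.8, so δ = z_{0.01} + z_{0.20} = 2.326 + 0.842 = 3.168.
(The Φ(−δ − z_{α/2}) term is vanishingly small for δ > 0 and is dropped in the standard sample-size formula.)
δ = d·√(n/2) ⇒ n = 2(δ/d)² = 2 × (3.168 / 0.85)² = 27.78.
Round up to the next whole unit.

n = 28 per group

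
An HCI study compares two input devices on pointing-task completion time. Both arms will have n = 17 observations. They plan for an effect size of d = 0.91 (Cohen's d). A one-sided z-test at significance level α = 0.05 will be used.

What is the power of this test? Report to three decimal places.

Power ≈ 0.843

Noncentrality parameter: δ = d·√(n/2) = 0.91 × √(17/2) = 2.6531
One-sided α = 0.05 → critical value z_{0.05} = 1.645.
Power = P(Z > 1.645 − δ) = Φ(1.008) = 0.8433.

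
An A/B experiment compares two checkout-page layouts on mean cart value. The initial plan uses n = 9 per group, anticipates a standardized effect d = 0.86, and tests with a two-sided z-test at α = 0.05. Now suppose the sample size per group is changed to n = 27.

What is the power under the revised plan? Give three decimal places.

With n = 27 per group: δ = d·√(n/2) = 0.86 × √(27/2) = 3.1598. Critical value z_{0.025} = 1.960.
Revised power = Φ(δ − 1.960) + Φ(−δ − 1.960) = Φ(1.200) + Φ(-5.120) = 0.8849 + 0.0000 = 0.8849.

Power ≈ 0.885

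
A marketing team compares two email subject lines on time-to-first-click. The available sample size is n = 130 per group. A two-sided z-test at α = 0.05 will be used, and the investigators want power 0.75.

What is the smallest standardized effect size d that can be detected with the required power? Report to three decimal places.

Required noncentrality: δ = z_{0.025} + z_{0.25} = 1.960 + 0.674 = 2.634.
(The second rejection-region term Φ(−δ − z_{α/2}) is negligible and dropped.)
δ = d·√(n/2) ⇒ d = δ/√(n/2) = 2.634/√(130/2) = 0.3268.

d ≈ 0.327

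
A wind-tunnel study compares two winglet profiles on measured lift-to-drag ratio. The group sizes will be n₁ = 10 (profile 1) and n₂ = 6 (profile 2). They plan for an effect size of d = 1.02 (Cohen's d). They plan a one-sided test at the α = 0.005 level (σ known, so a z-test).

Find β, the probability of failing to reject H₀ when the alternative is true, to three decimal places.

Noncentrality parameter: δ = d / √(1/n₁ + 1/n₂) = 1.02 / √(1/10 + 1/6) = 1.9752
One-sided α = 0.005 → critical value z_{0.005} = 2.576.
Power = Φ(δ − 2.576) = Φ(-0.601) = 0.2741.
Type II error: β = 1 − power = 1 − 0.2741 = 0.7259.

β ≈ 0.726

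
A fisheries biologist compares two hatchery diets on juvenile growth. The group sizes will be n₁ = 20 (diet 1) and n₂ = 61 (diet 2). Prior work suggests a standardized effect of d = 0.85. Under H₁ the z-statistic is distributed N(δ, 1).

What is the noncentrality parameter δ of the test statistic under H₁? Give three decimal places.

δ = d / √(1/n₁ + 1/n₂) = 0.85 / √(1/20 + 1/61) = 3.2988

δ ≈ 3.299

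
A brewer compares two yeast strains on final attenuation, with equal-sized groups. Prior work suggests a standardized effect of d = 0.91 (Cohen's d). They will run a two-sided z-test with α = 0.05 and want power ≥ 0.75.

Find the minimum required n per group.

Set Φ(δ − 1.960) = 0.75; then δ − 1.960 = Φ⁻¹(0.75) = 0.674, giving δ = 2.634.
(The Φ(−δ − z_{α/2}) term is vanishingly small for δ > 0 and is dropped in the standard sample-size formula.)
δ = d·√(n/2) ⇒ n = 2(δ/d)² = 2 × (2.634 / 0.91)² = 16.76.
Round up to the next whole unit.

n = 17 per group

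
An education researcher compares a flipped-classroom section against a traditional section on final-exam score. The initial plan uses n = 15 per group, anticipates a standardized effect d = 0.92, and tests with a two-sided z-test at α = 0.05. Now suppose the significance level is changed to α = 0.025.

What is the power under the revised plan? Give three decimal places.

Power ≈ 0.610

δ = d·√(n/2) = 0.92 × √(15/2) = 2.5195 (unchanged). New critical value: z_{0.0125} = 2.241.
Revised power = Φ(δ − 2.241) + Φ(−δ − 2.241) = Φ(0.278) + Φ(-4.761) = 0.6095 + 0.0000 = 0.6095.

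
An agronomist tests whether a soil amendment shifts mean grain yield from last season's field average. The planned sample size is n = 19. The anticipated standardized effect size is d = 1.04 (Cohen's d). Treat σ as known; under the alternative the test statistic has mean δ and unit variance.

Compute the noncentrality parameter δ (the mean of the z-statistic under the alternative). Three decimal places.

The noncentrality parameter scales effect size by the design's sample-size factor: δ = d·√n = 1.04 × √19 = 4.5333

δ ≈ 4.533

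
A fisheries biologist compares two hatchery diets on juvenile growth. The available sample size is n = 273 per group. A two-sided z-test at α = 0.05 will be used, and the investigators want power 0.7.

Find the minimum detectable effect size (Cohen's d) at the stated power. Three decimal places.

d ≈ 0.213

Need Φ(δ − 1.960) = 0.7, so δ = 1.960 + 0.524 = 2.484.
(The second rejection-region term Φ(−δ − z_{α/2}) is negligible and dropped.)
δ = d·√(n/2) ⇒ d = δ/√(n/2) = 2.484/√(273/2) = 0.2126.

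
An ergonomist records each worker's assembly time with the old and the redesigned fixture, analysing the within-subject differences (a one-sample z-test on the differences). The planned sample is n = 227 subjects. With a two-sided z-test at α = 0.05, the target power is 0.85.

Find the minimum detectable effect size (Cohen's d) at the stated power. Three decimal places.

Need Φ(δ − 1.960) = 0.85, so δ = 1.960 + 1.036 = 2.996.
(The second rejection-region term Φ(−δ − z_{α/2}) is negligible and dropped.)
δ = d·√n ⇒ d = δ/√n = 2.996/√227 = 0.1989.

d ≈ 0.199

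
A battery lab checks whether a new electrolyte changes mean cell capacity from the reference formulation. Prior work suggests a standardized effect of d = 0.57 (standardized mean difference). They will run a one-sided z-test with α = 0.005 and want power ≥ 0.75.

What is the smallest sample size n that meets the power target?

n = 33

For power 0.75 need Φ(δ − z_{0.005}) = 0.75, so δ = z_{0.005} + z_{0.25} = 2.576 + 0.674 = 3.250.
δ = d·√n ⇒ n = (δ/d)² = (3.250 / 0.57)² = 32.52.
Rounding up, n = 33.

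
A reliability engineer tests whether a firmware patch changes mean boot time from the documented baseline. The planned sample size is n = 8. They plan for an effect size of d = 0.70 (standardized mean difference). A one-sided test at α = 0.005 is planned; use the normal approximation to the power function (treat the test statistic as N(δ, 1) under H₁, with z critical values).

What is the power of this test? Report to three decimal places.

Noncentrality parameter: δ = d·√n = 0.70 × √8 = 1.9799
Critical value for a one-sided test at α = 0.005: z_α = 2.576.
Power = Φ(δ − 2.576) = Φ(-0.596) = 0.2756.

Power ≈ 0.276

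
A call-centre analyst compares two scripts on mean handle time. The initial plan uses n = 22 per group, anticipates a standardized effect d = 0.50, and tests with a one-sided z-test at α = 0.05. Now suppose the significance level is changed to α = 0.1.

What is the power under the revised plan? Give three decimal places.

δ = d·√(n/2) = 0.50 × √(22/2) = 1.6583 (unchanged). New critical value: z_{0.1} = 1.282.
Revised power = Φ(δ − 1.282) = Φ(0.377) = 0.6468.

Power ≈ 0.647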